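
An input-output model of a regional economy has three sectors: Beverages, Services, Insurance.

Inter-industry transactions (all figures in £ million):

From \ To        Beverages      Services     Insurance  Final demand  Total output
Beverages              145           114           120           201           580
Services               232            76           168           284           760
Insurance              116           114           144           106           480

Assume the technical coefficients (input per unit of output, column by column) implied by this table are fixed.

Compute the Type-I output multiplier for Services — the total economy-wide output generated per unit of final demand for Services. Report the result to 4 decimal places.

Technical coefficients a_ij = z_ij / X_j:
  a_BB = 145/580 = 0.25, a_SB = 232/580 = 0.40, a_IB = 116/580 = 0.20
  a_BS = 114/760 = 0.15, a_SS = 76/760 = 0.10, a_IS = 114/760 = 0.15
  a_BI = 120/480 = 0.25, a_SI = 168/480 = 0.35, a_II = 144/480 = 0.30
I − A =
  [   0.75    -0.15    -0.25]
  [  -0.40     0.90    -0.35]
  [  -0.20    -0.15     0.70]
Cofactors of I−A, C_ij = (−1)^(i+j)·(minor ij) (rows/columns in the sector order above):
  C_11 = (0.90)(0.70) − (-0.35)(-0.15) = 0.5775
  C_12 = −[(-0.40)(0.70) − (-0.35)(-0.20)] = 0.3500
  C_13 = (-0.40)(-0.15) − (0.90)(-0.20) = 0.2400
  C_21 = −[(-0.15)(0.70) − (-0.25)(-0.15)] = 0.1425
  C_22 = (0.75)(0.70) − (-0.25)(-0.20) = 0.4750
  C_23 = −[(0.75)(-0.15) − (-0.15)(-0.20)] = 0.1425
  C_31 = (-0.15)(-0.35) − (-0.25)(0.90) = 0.2775
  C_32 = −[(0.75)(-0.35) − (-0.25)(-0.40)] = 0.3625
  C_33 = (0.75)(0.90) − (-0.15)(-0.40) = 0.6150
det(I−A) = Σ_j (I−A)_1j·C_1j = (0.75)(0.5775) + (-0.15)(0.3500) + (-0.25)(0.2400) = 0.320625
adj(I−A) = Cᵀ =
  [ 0.5775   0.1425   0.2775]
  [ 0.3500   0.4750   0.3625]
  [ 0.2400   0.1425   0.6150]
(I − A)⁻¹ = adj(I−A) / det(I−A) ≈
  [   1.80117     0.44444     0.86550]
  [   1.09162     1.48148     1.13060]
  [   0.74854     0.44444     1.91813]
The output multiplier for sector j is the column-j sum of the Leontief inverse (I − A)⁻¹ = adj(I−A) / det(I−A).
Column S of adj(I−A): (0.1425, 0.4750, 0.1425); det(I−A) = 0.320625.
m_S = (0.1425 + 0.4750 + 0.1425) / 0.320625 = 0.76 / 0.320625 ≈ 2.3704.

m_S = 2.3704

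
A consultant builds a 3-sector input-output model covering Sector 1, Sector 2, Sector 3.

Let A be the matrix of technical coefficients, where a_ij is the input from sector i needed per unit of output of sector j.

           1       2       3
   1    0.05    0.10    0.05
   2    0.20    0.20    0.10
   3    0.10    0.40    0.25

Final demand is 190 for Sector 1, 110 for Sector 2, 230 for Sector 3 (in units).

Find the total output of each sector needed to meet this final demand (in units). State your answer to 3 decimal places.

I − A =
  [   0.95    -0.10    -0.05]
  [  -0.20     0.80    -0.10]
  [  -0.10    -0.40     0.75]
Cofactors of I−A, C_ij = (−1)^(i+j)·(minor ij) (rows/columns in the sector order above):
  C_11 = (0.80)(0.75) − (-0.10)(-0.40) = 0.5600
  C_12 = −[(-0.20)(0.75) − (-0.10)(-0.10)] = 0.1600
  C_13 = (-0.20)(-0.40) − (0.80)(-0.10) = 0.1600
  C_21 = −[(-0.10)(0.75) − (-0.05)(-0.40)] = 0.0950
  C_22 = (0.95)(0.75) − (-0.05)(-0.10) = 0.7075
  C_23 = −[(0.95)(-0.40) − (-0.10)(-0.10)] = 0.3900
  C_31 = (-0.10)(-0.10) − (-0.05)(0.80) = 0.0500
  C_32 = −[(0.95)(-0.10) − (-0.05)(-0.20)] = 0.1050
  C_33 = (0.95)(0.80) − (-0.10)(-0.20) = 0.7400
det(I−A) = Σ_j (I−A)_1j·C_1j = (0.95)(0.5600) + (-0.10)(0.1600) + (-0.05)(0.1600) = 0.5080
adj(I−A) = Cᵀ =
  [ 0.5600   0.0950   0.0500]
  [ 0.1600   0.7075   0.1050]
  [ 0.1600   0.3900   0.7400]
(I − A)⁻¹ = adj(I−A) / det(I−A) ≈
  [   1.1024     0.1870     0.0984]
  [   0.3150     1.3927     0.2067]
  [   0.3150     0.7677     1.4567]
x = (I − A)⁻¹ d = adj(I−A)·d / det(I−A), with det(I−A) = 0.5080:
  x_1 = (0.5600·190 + 0.0950·110 + 0.0500·230) / 0.5080 = 128.35 / 0.5080 ≈ 252.657
  x_2 = (0.1600·190 + 0.7075·110 + 0.1050·230) / 0.5080 = 132.375 / 0.5080 ≈ 260.581
  x_3 = (0.1600·190 + 0.3900·110 + 0.7400·230) / 0.5080 = 243.50 / 0.5080 ≈ 479.331

x_1 = 252.657, x_2 = 260.581, x_3 = 479.331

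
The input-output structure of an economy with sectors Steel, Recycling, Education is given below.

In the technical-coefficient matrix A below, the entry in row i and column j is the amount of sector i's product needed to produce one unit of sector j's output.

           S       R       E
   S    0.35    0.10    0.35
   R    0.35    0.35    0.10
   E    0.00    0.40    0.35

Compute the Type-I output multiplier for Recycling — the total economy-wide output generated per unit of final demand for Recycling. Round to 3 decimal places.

I − A =
  [   0.65    -0.10    -0.35]
  [  -0.35     0.65    -0.10]
  [   0.00    -0.40     0.65]
Cofactors of I−A, C_ij = (−1)^(i+j)·(minor ij) (rows/columns in the sector order above):
  C_11 = (0.65)(0.65) − (-0.10)(-0.40) = 0.3825
  C_12 = −[(-0.35)(0.65) − (-0.10)(0.00)] = 0.2275
  C_13 = (-0.35)(-0.40) − (0.65)(0.00) = 0.1400
  C_21 = −[(-0.10)(0.65) − (-0.35)(-0.40)] = 0.2050
  C_22 = (0.65)(0.65) − (-0.35)(0.00) = 0.4225
  C_23 = −[(0.65)(-0.40) − (-0.10)(0.00)] = 0.2600
  C_31 = (-0.10)(-0.10) − (-0.35)(0.65) = 0.2375
  C_32 = −[(0.65)(-0.10) − (-0.35)(-0.35)] = 0.1875
  C_33 = (0.65)(0.65) − (-0.10)(-0.35) = 0.3875
det(I−A) = Σ_j (I−A)_1j·C_1j = (0.65)(0.3825) + (-0.10)(0.2275) + (-0.35)(0.1400) = 0.176875
adj(I−A) = Cᵀ =
  [ 0.3825   0.2050   0.2375]
  [ 0.2275   0.4225   0.1875]
  [ 0.1400   0.2600   0.3875]
(I − A)⁻¹ = adj(I−A) / det(I−A) ≈
  [   2.1625     1.1590     1.3428]
  [   1.2862     2.3887     1.0601]
  [   0.7915     1.4700     2.1908]
The output multiplier for sector j is the column-j sum of the Leontief inverse (I − A)⁻¹ = adj(I−A) / det(I−A).
Column R of adj(I−A): (0.2050, 0.4225, 0.2600); det(I−A) = 0.176875.
m_R = (0.2050 + 0.4225 + 0.2600) / 0.176875 = 0.8875 / 0.176875 ≈ 5.018.

m_R = 5.018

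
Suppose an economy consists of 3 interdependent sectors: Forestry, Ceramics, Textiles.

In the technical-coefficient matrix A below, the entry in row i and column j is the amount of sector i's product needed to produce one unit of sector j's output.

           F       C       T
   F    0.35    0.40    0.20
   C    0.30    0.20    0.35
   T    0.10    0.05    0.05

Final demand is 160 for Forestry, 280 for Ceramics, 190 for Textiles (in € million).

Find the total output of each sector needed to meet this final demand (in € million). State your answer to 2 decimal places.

I − A =
  [   0.65    -0.40    -0.20]
  [  -0.30     0.80    -0.35]
  [  -0.10    -0.05     0.95]
Cofactors of I−A, C_ij = (−1)^(i+j)·(minor ij) (rows/columns in the sector order above):
  C_11 = (0.80)(0.95) − (-0.35)(-0.05) = 0.7425
  C_12 = −[(-0.30)(0.95) − (-0.35)(-0.10)] = 0.3200
  C_13 = (-0.30)(-0.05) − (0.80)(-0.10) = 0.0950
  C_21 = −[(-0.40)(0.95) − (-0.20)(-0.05)] = 0.3900
  C_22 = (0.65)(0.95) − (-0.20)(-0.10) = 0.5975
  C_23 = −[(0.65)(-0.05) − (-0.40)(-0.10)] = 0.0725
  C_31 = (-0.40)(-0.35) − (-0.20)(0.80) = 0.3000
  C_32 = −[(0.65)(-0.35) − (-0.20)(-0.30)] = 0.2875
  C_33 = (0.65)(0.80) − (-0.40)(-0.30) = 0.4000
det(I−A) = Σ_j (I−A)_1j·C_1j = (0.65)(0.7425) + (-0.40)(0.3200) + (-0.20)(0.0950) = 0.335625
adj(I−A) = Cᵀ =
  [ 0.7425   0.3900   0.3000]
  [ 0.3200   0.5975   0.2875]
  [ 0.0950   0.0725   0.4000]
(I − A)⁻¹ = adj(I−A) / det(I−A) ≈
  [   2.2123     1.1620     0.8939]
  [   0.9534     1.7803     0.8566]
  [   0.2831     0.2160     1.1918]
x = (I − A)⁻¹ d = adj(I−A)·d / det(I−A), with det(I−A) = 0.335625:
  x_F = (0.7425·160 + 0.3900·280 + 0.3000·190) / 0.335625 = 285.00 / 0.335625 ≈ 849.16
  x_C = (0.3200·160 + 0.5975·280 + 0.2875·190) / 0.335625 = 273.125 / 0.335625 ≈ 813.78
  x_T = (0.0950·160 + 0.0725·280 + 0.4000·190) / 0.335625 = 111.50 / 0.335625 ≈ 332.22

x_F = 849.16, x_C = 813.78, x_T = 332.22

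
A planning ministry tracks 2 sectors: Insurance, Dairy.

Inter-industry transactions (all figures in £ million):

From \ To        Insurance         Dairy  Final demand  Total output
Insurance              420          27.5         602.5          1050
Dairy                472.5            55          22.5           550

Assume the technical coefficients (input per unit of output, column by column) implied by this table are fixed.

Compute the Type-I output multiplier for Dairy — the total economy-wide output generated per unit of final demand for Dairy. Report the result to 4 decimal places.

m_2 = 1.2560

Technical coefficients a_ij = z_ij / X_j:
  a_11 = 420/1050 = 0.40, a_21 = 472.5/1050 = 0.45
  a_12 = 27.5/550 = 0.05, a_22 = 55/550 = 0.10
I − A =
  [   0.60    -0.05]
  [  -0.45     0.90]
det(I−A) = (0.60)(0.90) − (-0.05)(-0.45) = 0.5175
adj(I−A) = [[0.90, 0.05], [0.45, 0.60]]
(I − A)⁻¹ = adj(I−A) / det(I−A) ≈
  [   1.73913     0.09662]
  [   0.86957     1.15942]
The output multiplier for sector j is the column-j sum of the Leontief inverse (I − A)⁻¹ = adj(I−A) / det(I−A).
Column 2 of adj(I−A): (0.05, 0.60); det(I−A) = 0.5175.
m_2 = (0.05 + 0.60) / 0.5175 = 0.65 / 0.5175 ≈ 1.2560.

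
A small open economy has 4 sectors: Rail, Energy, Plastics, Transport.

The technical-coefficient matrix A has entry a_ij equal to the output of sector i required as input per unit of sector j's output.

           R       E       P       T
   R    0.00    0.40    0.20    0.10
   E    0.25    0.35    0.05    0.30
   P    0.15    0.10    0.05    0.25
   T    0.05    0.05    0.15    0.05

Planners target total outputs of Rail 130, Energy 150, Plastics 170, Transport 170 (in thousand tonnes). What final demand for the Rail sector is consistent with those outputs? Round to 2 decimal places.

d_R = 19.00

I − A =
  [   1.00    -0.40    -0.20    -0.10]
  [  -0.25     0.65    -0.05    -0.30]
  [  -0.15    -0.10     0.95    -0.25]
  [  -0.05    -0.05    -0.15     0.95]
d = (I − A) x:
  d_R = (+1.00)·130 + (-0.40)·150 + (-0.20)·170 + (-0.10)·170 = 19.00
  d_E = (-0.25)·130 + (+0.65)·150 + (-0.05)·170 + (-0.30)·170 = 5.50
  d_P = (-0.15)·130 + (-0.10)·150 + (+0.95)·170 + (-0.25)·170 = 84.50
  d_T = (-0.05)·130 + (-0.05)·150 + (-0.15)·170 + (+0.95)·170 = 122.00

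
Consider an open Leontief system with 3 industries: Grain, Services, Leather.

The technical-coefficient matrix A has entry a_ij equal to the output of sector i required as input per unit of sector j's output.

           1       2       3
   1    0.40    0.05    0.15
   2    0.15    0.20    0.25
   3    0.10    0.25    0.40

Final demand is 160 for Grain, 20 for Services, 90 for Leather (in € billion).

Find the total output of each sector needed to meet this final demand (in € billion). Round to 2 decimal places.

x_1 = 352.56, x_2 = 179.75, x_3 = 283.65

I − A =
  [   0.60    -0.05    -0.15]
  [  -0.15     0.80    -0.25]
  [  -0.10    -0.25     0.60]
Cofactors of I−A, C_ij = (−1)^(i+j)·(minor ij) (rows/columns in the sector order above):
  C_11 = (0.80)(0.60) − (-0.25)(-0.25) = 0.4175
  C_12 = −[(-0.15)(0.60) − (-0.25)(-0.10)] = 0.1150
  C_13 = (-0.15)(-0.25) − (0.80)(-0.10) = 0.1175
  C_21 = −[(-0.05)(0.60) − (-0.15)(-0.25)] = 0.0675
  C_22 = (0.60)(0.60) − (-0.15)(-0.10) = 0.3450
  C_23 = −[(0.60)(-0.25) − (-0.05)(-0.10)] = 0.1550
  C_31 = (-0.05)(-0.25) − (-0.15)(0.80) = 0.1325
  C_32 = −[(0.60)(-0.25) − (-0.15)(-0.15)] = 0.1725
  C_33 = (0.60)(0.80) − (-0.05)(-0.15) = 0.4725
det(I−A) = Σ_j (I−A)_1j·C_1j = (0.60)(0.4175) + (-0.05)(0.1150) + (-0.15)(0.1175) = 0.227125
adj(I−A) = Cᵀ =
  [ 0.4175   0.0675   0.1325]
  [ 0.1150   0.3450   0.1725]
  [ 0.1175   0.1550   0.4725]
(I − A)⁻¹ = adj(I−A) / det(I−A) ≈
  [   1.8382     0.2972     0.5834]
  [   0.5063     1.5190     0.7595]
  [   0.5173     0.6824     2.0804]
x = (I − A)⁻¹ d = adj(I−A)·d / det(I−A), with det(I−A) = 0.227125:
  x_1 = (0.4175·160 + 0.0675·20 + 0.1325·90) / 0.227125 = 80.075 / 0.227125 ≈ 352.56
  x_2 = (0.1150·160 + 0.3450·20 + 0.1725·90) / 0.227125 = 40.825 / 0.227125 ≈ 179.75
  x_3 = (0.1175·160 + 0.1550·20 + 0.4725·90) / 0.227125 = 64.425 / 0.227125 ≈ 283.65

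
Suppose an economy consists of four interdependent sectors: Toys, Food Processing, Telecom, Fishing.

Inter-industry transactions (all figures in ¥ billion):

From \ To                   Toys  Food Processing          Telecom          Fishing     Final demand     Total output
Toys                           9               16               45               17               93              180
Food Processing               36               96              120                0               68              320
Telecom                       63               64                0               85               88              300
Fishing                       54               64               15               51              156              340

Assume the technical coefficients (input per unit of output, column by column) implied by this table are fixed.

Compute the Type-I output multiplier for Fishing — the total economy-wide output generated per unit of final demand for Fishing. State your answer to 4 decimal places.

Technical coefficients a_ij = z_ij / X_j:
  a_11 = 9/180 = 0.05, a_21 = 36/180 = 0.20, a_31 = 63/180 = 0.35, a_41 = 54/180 = 0.30
  a_12 = 16/320 = 0.05, a_22 = 96/320 = 0.30, a_32 = 64/320 = 0.20, a_42 = 64/320 = 0.20
  a_13 = 45/300 = 0.15, a_23 = 120/300 = 0.40, a_33 = 0/300 = 0.00, a_43 = 15/300 = 0.05
  a_14 = 17/340 = 0.05, a_24 = 0/340 = 0.00, a_34 = 85/340 = 0.25, a_44 = 51/340 = 0.15
I − A =
  [   0.95    -0.05    -0.15    -0.05]
  [  -0.20     0.70    -0.40     0.00]
  [  -0.35    -0.20     1.00    -0.25]
  [  -0.30    -0.20    -0.05     0.85]
Compute the cofactors C_ij = (−1)^(i+j)·(3×3 minor ij) of I−A; the adjugate is their transpose:
adj(I−A) = Cᵀ =
  [ 0.498250   0.085375   0.112000   0.062250]
  [ 0.316500   0.723875   0.343000   0.119500]
  [ 0.304750   0.228125   0.544250   0.178000]
  [ 0.268250   0.213875   0.152250   0.529250]
det(I−A) = Σ_j (I−A)_1j·C_1j = (0.95)(0.498250) + (-0.05)(0.316500) + (-0.15)(0.304750) + (-0.05)(0.268250) = 0.3983875
(I − A)⁻¹ = adj(I−A) / det(I−A) ≈
  [   1.25067     0.21430     0.28113     0.15625]
  [   0.79445     1.81701     0.86097     0.29996]
  [   0.76496     0.57262     1.36613     0.44680]
  [   0.67334     0.53685     0.38217     1.32848]
The output multiplier for sector j is the column-j sum of the Leontief inverse (I − A)⁻¹ = adj(I−A) / det(I−A).
Column 4 of adj(I−A): (0.062250, 0.119500, 0.178000, 0.529250); det(I−A) = 0.3983875.
m_4 = (0.062250 + 0.119500 + 0.178000 + 0.529250) / 0.3983875 = 0.889 / 0.3983875 ≈ 2.2315.

m_4 = 2.2315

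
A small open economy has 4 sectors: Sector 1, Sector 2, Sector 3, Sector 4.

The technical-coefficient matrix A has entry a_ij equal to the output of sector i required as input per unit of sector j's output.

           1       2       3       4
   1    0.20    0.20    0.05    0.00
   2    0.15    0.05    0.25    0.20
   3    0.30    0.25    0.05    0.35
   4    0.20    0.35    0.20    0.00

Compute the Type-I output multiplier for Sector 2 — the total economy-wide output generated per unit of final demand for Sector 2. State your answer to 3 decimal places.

m_2 = 3.502

I − A =
  [   0.80    -0.20    -0.05     0.00]
  [  -0.15     0.95    -0.25    -0.20]
  [  -0.30    -0.25     0.95    -0.35]
  [  -0.20    -0.35    -0.20     1.00]
Compute the cofactors C_ij = (−1)^(i+j)·(3×3 minor ij) of I−A; the adjugate is their transpose:
adj(I−A) = Cᵀ =
  [ 0.666375   0.194625   0.102000   0.074625]
  [ 0.274500   0.685500   0.241500   0.221625]
  [ 0.396375   0.372000   0.666000   0.307500]
  [ 0.308625   0.353250   0.238125   0.612375]
det(I−A) = Σ_j (I−A)_1j·C_1j = (0.80)(0.666375) + (-0.20)(0.274500) + (-0.05)(0.396375) + (0.00)(0.308625) = 0.45838125
(I − A)⁻¹ = adj(I−A) / det(I−A) ≈
  [   1.4538     0.4246     0.2225     0.1628]
  [   0.5988     1.4955     0.5269     0.4835]
  [   0.8647     0.8116     1.4529     0.6708]
  [   0.6733     0.7706     0.5195     1.3360]
The output multiplier for sector j is the column-j sum of the Leontief inverse (I − A)⁻¹ = adj(I−A) / det(I−A).
Column 2 of adj(I−A): (0.194625, 0.685500, 0.372000, 0.353250); det(I−A) = 0.45838125.
m_2 = (0.194625 + 0.685500 + 0.372000 + 0.353250) / 0.45838125 = 1.605375 / 0.45838125 ≈ 3.502.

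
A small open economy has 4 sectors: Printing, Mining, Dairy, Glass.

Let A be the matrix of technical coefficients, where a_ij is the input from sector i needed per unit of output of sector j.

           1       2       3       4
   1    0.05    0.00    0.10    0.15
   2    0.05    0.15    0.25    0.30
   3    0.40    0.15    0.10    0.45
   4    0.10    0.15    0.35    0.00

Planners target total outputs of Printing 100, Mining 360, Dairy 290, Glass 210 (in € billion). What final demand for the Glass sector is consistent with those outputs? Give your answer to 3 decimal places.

d_4 = 44.500

I − A =
  [   0.95     0.00    -0.10    -0.15]
  [  -0.05     0.85    -0.25    -0.30]
  [  -0.40    -0.15     0.90    -0.45]
  [  -0.10    -0.15    -0.35     1.00]
d = (I − A) x:
  d_1 = (+0.95)·100 + (+0.00)·360 + (-0.10)·290 + (-0.15)·210 = 34.500
  d_2 = (-0.05)·100 + (+0.85)·360 + (-0.25)·290 + (-0.30)·210 = 165.500
  d_3 = (-0.40)·100 + (-0.15)·360 + (+0.90)·290 + (-0.45)·210 = 72.500
  d_4 = (-0.10)·100 + (-0.15)·360 + (-0.35)·290 + (+1.00)·210 = 44.500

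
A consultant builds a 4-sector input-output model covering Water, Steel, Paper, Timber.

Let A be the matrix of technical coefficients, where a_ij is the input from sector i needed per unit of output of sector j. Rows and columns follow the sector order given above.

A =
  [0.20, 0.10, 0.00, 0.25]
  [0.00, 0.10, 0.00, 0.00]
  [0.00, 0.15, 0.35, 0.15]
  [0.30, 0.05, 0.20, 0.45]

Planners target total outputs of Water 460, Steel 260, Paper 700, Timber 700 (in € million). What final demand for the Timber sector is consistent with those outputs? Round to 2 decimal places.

d_4 = 94.00

I − A =
  [   0.80    -0.10     0.00    -0.25]
  [   0.00     0.90     0.00     0.00]
  [   0.00    -0.15     0.65    -0.15]
  [  -0.30    -0.05    -0.20     0.55]
d = (I − A) x:
  d_1 = (+0.80)·460 + (-0.10)·260 + (+0.00)·700 + (-0.25)·700 = 167.00
  d_2 = (+0.00)·460 + (+0.90)·260 + (+0.00)·700 + (+0.00)·700 = 234.00
  d_3 = (+0.00)·460 + (-0.15)·260 + (+0.65)·700 + (-0.15)·700 = 311.00
  d_4 = (-0.30)·460 + (-0.05)·260 + (-0.20)·700 + (+0.55)·700 = 94.00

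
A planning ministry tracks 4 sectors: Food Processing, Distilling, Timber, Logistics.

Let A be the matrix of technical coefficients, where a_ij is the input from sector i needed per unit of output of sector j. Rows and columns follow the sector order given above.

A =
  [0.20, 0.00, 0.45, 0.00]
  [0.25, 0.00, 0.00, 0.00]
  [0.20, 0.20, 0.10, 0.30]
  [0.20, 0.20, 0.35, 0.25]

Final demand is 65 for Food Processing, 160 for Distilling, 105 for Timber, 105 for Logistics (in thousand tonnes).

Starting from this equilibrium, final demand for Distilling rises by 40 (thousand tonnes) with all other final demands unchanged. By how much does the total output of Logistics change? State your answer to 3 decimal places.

I − A =
  [   0.80     0.00    -0.45     0.00]
  [  -0.25     1.00     0.00     0.00]
  [  -0.20    -0.20     0.90    -0.30]
  [  -0.20    -0.20    -0.35     0.75]
Compute the cofactors C_ij = (−1)^(i+j)·(3×3 minor ij) of I−A; the adjugate is their transpose:
adj(I−A) = Cᵀ =
  [ 0.570000   0.094500   0.337500   0.135000]
  [ 0.142500   0.361500   0.084375   0.033750]
  [ 0.262500   0.168000   0.600000   0.240000]
  [ 0.312500   0.200000   0.392500   0.607500]
det(I−A) = Σ_j (I−A)_1j·C_1j = (0.80)(0.570000) + (0.00)(0.142500) + (-0.45)(0.262500) + (0.00)(0.312500) = 0.337875
(I − A)⁻¹ = adj(I−A) / det(I−A) ≈
  [   1.6870     0.2797     0.9989     0.3996]
  [   0.4218     1.0699     0.2497     0.0999]
  [   0.7769     0.4972     1.7758     0.7103]
  [   0.9249     0.5919     1.1617     1.7980]
Δx = (I − A)⁻¹ Δd with Δd having +40 in the Distilling component and 0 elsewhere.
So Δx_4 = L_42 · (+40), where L_42 = adj(I−A)_42 / det(I−A) = 0.200000 / 0.337875.
Δx_4 = 0.200000 × (+40) / 0.337875 = 8.00 / 0.337875 ≈ 23.677.

Δx_4 = 23.677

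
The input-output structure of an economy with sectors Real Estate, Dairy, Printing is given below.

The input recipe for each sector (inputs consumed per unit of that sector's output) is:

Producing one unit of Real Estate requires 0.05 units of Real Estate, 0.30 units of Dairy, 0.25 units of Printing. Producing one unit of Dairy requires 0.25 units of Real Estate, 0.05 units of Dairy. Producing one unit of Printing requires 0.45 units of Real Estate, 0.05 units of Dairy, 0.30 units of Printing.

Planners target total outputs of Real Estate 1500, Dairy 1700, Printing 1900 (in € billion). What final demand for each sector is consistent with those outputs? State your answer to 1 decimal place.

d_R = 145.0, d_D = 1070.0, d_P = 955.0

I − A =
  [   0.95    -0.25    -0.45]
  [  -0.30     0.95    -0.05]
  [  -0.25     0.00     0.70]
d = (I − A) x:
  d_R = (+0.95)·1500 + (-0.25)·1700 + (-0.45)·1900 = 145.0
  d_D = (-0.30)·1500 + (+0.95)·1700 + (-0.05)·1900 = 1070.0
  d_P = (-0.25)·1500 + (+0.00)·1700 + (+0.70)·1900 = 955.0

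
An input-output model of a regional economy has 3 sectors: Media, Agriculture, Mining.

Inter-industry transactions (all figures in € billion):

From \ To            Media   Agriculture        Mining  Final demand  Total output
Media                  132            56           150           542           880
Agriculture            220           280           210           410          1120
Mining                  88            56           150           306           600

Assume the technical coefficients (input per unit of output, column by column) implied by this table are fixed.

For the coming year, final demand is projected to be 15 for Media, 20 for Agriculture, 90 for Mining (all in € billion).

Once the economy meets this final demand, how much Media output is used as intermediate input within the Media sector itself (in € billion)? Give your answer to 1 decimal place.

Technical coefficients a_ij = z_ij / X_j:
  a_11 = 132/880 = 0.15, a_21 = 220/880 = 0.25, a_31 = 88/880 = 0.10
  a_12 = 56/1120 = 0.05, a_22 = 280/1120 = 0.25, a_32 = 56/1120 = 0.05
  a_13 = 150/600 = 0.25, a_23 = 210/600 = 0.35, a_33 = 150/600 = 0.25
I − A =
  [   0.85    -0.05    -0.25]
  [  -0.25     0.75    -0.35]
  [  -0.10    -0.05     0.75]
Cofactors of I−A, C_ij = (−1)^(i+j)·(minor ij) (rows/columns in the sector order above):
  C_11 = (0.75)(0.75) − (-0.35)(-0.05) = 0.5450
  C_12 = −[(-0.25)(0.75) − (-0.35)(-0.10)] = 0.2225
  C_13 = (-0.25)(-0.05) − (0.75)(-0.10) = 0.0875
  C_21 = −[(-0.05)(0.75) − (-0.25)(-0.05)] = 0.0500
  C_22 = (0.85)(0.75) − (-0.25)(-0.10) = 0.6125
  C_23 = −[(0.85)(-0.05) − (-0.05)(-0.10)] = 0.0475
  C_31 = (-0.05)(-0.35) − (-0.25)(0.75) = 0.2050
  C_32 = −[(0.85)(-0.35) − (-0.25)(-0.25)] = 0.3600
  C_33 = (0.85)(0.75) − (-0.05)(-0.25) = 0.6250
det(I−A) = Σ_j (I−A)_1j·C_1j = (0.85)(0.5450) + (-0.05)(0.2225) + (-0.25)(0.0875) = 0.43025
adj(I−A) = Cᵀ =
  [ 0.5450   0.0500   0.2050]
  [ 0.2225   0.6125   0.3600]
  [ 0.0875   0.0475   0.6250]
(I − A)⁻¹ = adj(I−A) / det(I−A) ≈
  [   1.2667     0.1162     0.4765]
  [   0.5171     1.4236     0.8367]
  [   0.2034     0.1104     1.4526]
First solve x = (I − A)⁻¹ d = adj(I−A)·d / det(I−A); in particular x_1 = (0.5450·15 + 0.0500·20 + 0.2050·90) / 0.43025 = 27.625 / 0.43025 ≈ 64.207.
Intermediate flow from 1 to 1: z_11 = a_11 · x_1 = 0.15 × 27.625 / 0.43025 = 4.14375 / 0.43025 ≈ 9.6.

z_11 = 9.6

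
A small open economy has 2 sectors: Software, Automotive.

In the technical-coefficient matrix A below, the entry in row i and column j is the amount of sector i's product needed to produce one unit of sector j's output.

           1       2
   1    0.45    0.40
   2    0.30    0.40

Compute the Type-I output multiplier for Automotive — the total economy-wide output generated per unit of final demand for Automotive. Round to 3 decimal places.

m_2 = 4.524

I − A =
  [   0.55    -0.40]
  [  -0.30     0.60]
det(I−A) = (0.55)(0.60) − (-0.40)(-0.30) = 0.2100
adj(I−A) = [[0.60, 0.40], [0.30, 0.55]]
(I − A)⁻¹ = adj(I−A) / det(I−A) ≈
  [   2.8571     1.9048]
  [   1.4286     2.6190]
The output multiplier for sector j is the column-j sum of the Leontief inverse (I − A)⁻¹ = adj(I−A) / det(I−A).
Column 2 of adj(I−A): (0.40, 0.55); det(I−A) = 0.2100.
m_2 = (0.40 + 0.55) / 0.2100 = 0.95 / 0.2100 ≈ 4.524.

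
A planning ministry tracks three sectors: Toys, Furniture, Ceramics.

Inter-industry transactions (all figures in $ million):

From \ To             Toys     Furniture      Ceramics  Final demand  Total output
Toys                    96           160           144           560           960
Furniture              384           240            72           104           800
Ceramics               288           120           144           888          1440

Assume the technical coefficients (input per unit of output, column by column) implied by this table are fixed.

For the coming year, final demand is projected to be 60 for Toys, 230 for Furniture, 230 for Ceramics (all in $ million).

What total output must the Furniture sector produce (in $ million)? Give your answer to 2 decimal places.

x_F = 483.25

Technical coefficients a_ij = z_ij / X_j:
  a_TT = 96/960 = 0.10, a_FT = 384/960 = 0.40, a_CT = 288/960 = 0.30
  a_TF = 160/800 = 0.20, a_FF = 240/800 = 0.30, a_CF = 120/800 = 0.15
  a_TC = 144/1440 = 0.10, a_FC = 72/1440 = 0.05, a_CC = 144/1440 = 0.10
I − A =
  [   0.90    -0.20    -0.10]
  [  -0.40     0.70    -0.05]
  [  -0.30    -0.15     0.90]
Cofactors of I−A, C_ij = (−1)^(i+j)·(minor ij) (rows/columns in the sector order above):
  C_11 = (0.70)(0.90) − (-0.05)(-0.15) = 0.6225
  C_12 = −[(-0.40)(0.90) − (-0.05)(-0.30)] = 0.3750
  C_13 = (-0.40)(-0.15) − (0.70)(-0.30) = 0.2700
  C_21 = −[(-0.20)(0.90) − (-0.10)(-0.15)] = 0.1950
  C_22 = (0.90)(0.90) − (-0.10)(-0.30) = 0.7800
  C_23 = −[(0.90)(-0.15) − (-0.20)(-0.30)] = 0.1950
  C_31 = (-0.20)(-0.05) − (-0.10)(0.70) = 0.0800
  C_32 = −[(0.90)(-0.05) − (-0.10)(-0.40)] = 0.0850
  C_33 = (0.90)(0.70) − (-0.20)(-0.40) = 0.5500
det(I−A) = Σ_j (I−A)_1j·C_1j = (0.90)(0.6225) + (-0.20)(0.3750) + (-0.10)(0.2700) = 0.45825
adj(I−A) = Cᵀ =
  [ 0.6225   0.1950   0.0800]
  [ 0.3750   0.7800   0.0850]
  [ 0.2700   0.1950   0.5500]
(I − A)⁻¹ = adj(I−A) / det(I−A) ≈
  [   1.3584     0.4255     0.1746]
  [   0.8183     1.7021     0.1855]
  [   0.5892     0.4255     1.2002]
x = (I − A)⁻¹ d = adj(I−A)·d / det(I−A), with det(I−A) = 0.45825:
  x_T = (0.6225·60 + 0.1950·230 + 0.0800·230) / 0.45825 = 100.60 / 0.45825 ≈ 219.53
  x_F = (0.3750·60 + 0.7800·230 + 0.0850·230) / 0.45825 = 221.45 / 0.45825 ≈ 483.25
  x_C = (0.2700·60 + 0.1950·230 + 0.5500·230) / 0.45825 = 187.55 / 0.45825 ≈ 409.27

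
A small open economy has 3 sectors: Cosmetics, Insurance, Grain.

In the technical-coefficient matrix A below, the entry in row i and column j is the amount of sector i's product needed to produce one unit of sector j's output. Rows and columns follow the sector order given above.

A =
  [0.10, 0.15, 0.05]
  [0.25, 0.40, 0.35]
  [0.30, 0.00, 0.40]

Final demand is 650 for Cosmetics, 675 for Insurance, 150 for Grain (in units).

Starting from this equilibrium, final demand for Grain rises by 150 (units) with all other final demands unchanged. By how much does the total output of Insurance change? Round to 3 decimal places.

Δx_2 = 177.507

I − A =
  [   0.90    -0.15    -0.05]
  [  -0.25     0.60    -0.35]
  [  -0.30     0.00     0.60]
Cofactors of I−A, C_ij = (−1)^(i+j)·(minor ij) (rows/columns in the sector order above):
  C_11 = (0.60)(0.60) − (-0.35)(0.00) = 0.3600
  C_12 = −[(-0.25)(0.60) − (-0.35)(-0.30)] = 0.2550
  C_13 = (-0.25)(0.00) − (0.60)(-0.30) = 0.1800
  C_21 = −[(-0.15)(0.60) − (-0.05)(0.00)] = 0.0900
  C_22 = (0.90)(0.60) − (-0.05)(-0.30) = 0.5250
  C_23 = −[(0.90)(0.00) − (-0.15)(-0.30)] = 0.0450
  C_31 = (-0.15)(-0.35) − (-0.05)(0.60) = 0.0825
  C_32 = −[(0.90)(-0.35) − (-0.05)(-0.25)] = 0.3275
  C_33 = (0.90)(0.60) − (-0.15)(-0.25) = 0.5025
det(I−A) = Σ_j (I−A)_1j·C_1j = (0.90)(0.3600) + (-0.15)(0.2550) + (-0.05)(0.1800) = 0.27675
adj(I−A) = Cᵀ =
  [ 0.3600   0.0900   0.0825]
  [ 0.2550   0.5250   0.3275]
  [ 0.1800   0.0450   0.5025]
(I − A)⁻¹ = adj(I−A) / det(I−A) ≈
  [   1.3008     0.3252     0.2981]
  [   0.9214     1.8970     1.1834]
  [   0.6504     0.1626     1.8157]
Δx = (I − A)⁻¹ Δd with Δd having +150 in the Grain component and 0 elsewhere.
So Δx_2 = L_23 · (+150), where L_23 = adj(I−A)_23 / det(I−A) = 0.3275 / 0.27675.
Δx_2 = 0.3275 × (+150) / 0.27675 = 49.125 / 0.27675 ≈ 177.507.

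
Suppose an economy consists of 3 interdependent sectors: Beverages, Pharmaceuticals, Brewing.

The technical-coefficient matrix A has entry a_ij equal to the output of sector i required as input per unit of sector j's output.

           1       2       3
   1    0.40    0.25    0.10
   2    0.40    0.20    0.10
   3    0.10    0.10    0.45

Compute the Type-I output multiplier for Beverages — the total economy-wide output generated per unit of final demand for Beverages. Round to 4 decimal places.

m_1 = 4.1379

I − A =
  [   0.60    -0.25    -0.10]
  [  -0.40     0.80    -0.10]
  [  -0.10    -0.10     0.55]
Cofactors of I−A, C_ij = (−1)^(i+j)·(minor ij) (rows/columns in the sector order above):
  C_11 = (0.80)(0.55) − (-0.10)(-0.10) = 0.4300
  C_12 = −[(-0.40)(0.55) − (-0.10)(-0.10)] = 0.2300
  C_13 = (-0.40)(-0.10) − (0.80)(-0.10) = 0.1200
  C_21 = −[(-0.25)(0.55) − (-0.10)(-0.10)] = 0.1475
  C_22 = (0.60)(0.55) − (-0.10)(-0.10) = 0.3200
  C_23 = −[(0.60)(-0.10) − (-0.25)(-0.10)] = 0.0850
  C_31 = (-0.25)(-0.10) − (-0.10)(0.80) = 0.1050
  C_32 = −[(0.60)(-0.10) − (-0.10)(-0.40)] = 0.1000
  C_33 = (0.60)(0.80) − (-0.25)(-0.40) = 0.3800
det(I−A) = Σ_j (I−A)_1j·C_1j = (0.60)(0.4300) + (-0.25)(0.2300) + (-0.10)(0.1200) = 0.1885
adj(I−A) = Cᵀ =
  [ 0.4300   0.1475   0.1050]
  [ 0.2300   0.3200   0.1000]
  [ 0.1200   0.0850   0.3800]
(I − A)⁻¹ = adj(I−A) / det(I−A) ≈
  [   2.28117     0.78249     0.55703]
  [   1.22016     1.69761     0.53050]
  [   0.63660     0.45093     2.01592]
The output multiplier for sector j is the column-j sum of the Leontief inverse (I − A)⁻¹ = adj(I−A) / det(I−A).
Column 1 of adj(I−A): (0.4300, 0.2300, 0.1200); det(I−A) = 0.1885.
m_1 = (0.4300 + 0.2300 + 0.1200) / 0.1885 = 0.78 / 0.1885 ≈ 4.1379.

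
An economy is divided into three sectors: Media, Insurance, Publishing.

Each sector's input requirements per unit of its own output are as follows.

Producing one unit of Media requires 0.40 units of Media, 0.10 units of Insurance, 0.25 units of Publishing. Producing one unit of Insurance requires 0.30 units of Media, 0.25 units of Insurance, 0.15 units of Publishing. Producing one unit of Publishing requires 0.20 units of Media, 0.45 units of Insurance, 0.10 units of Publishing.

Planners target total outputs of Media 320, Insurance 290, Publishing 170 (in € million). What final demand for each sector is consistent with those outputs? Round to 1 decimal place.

d_1 = 71.0, d_2 = 109.0, d_3 = 29.5

I − A =
  [   0.60    -0.30    -0.20]
  [  -0.10     0.75    -0.45]
  [  -0.25    -0.15     0.90]
d = (I − A) x:
  d_1 = (+0.60)·320 + (-0.30)·290 + (-0.20)·170 = 71.0
  d_2 = (-0.10)·320 + (+0.75)·290 + (-0.45)·170 = 109.0
  d_3 = (-0.25)·320 + (-0.15)·290 + (+0.90)·170 = 29.5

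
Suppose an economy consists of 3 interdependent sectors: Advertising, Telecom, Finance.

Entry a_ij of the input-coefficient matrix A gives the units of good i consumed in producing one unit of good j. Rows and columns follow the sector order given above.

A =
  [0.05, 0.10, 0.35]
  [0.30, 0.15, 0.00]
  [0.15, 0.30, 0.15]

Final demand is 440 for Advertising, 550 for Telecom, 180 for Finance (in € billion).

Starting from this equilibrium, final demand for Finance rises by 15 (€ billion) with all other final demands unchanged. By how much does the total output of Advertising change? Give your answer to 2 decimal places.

I − A =
  [   0.95    -0.10    -0.35]
  [  -0.30     0.85     0.00]
  [  -0.15    -0.30     0.85]
Cofactors of I−A, C_ij = (−1)^(i+j)·(minor ij) (rows/columns in the sector order above):
  C_11 = (0.85)(0.85) − (0.00)(-0.30) = 0.7225
  C_12 = −[(-0.30)(0.85) − (0.00)(-0.15)] = 0.2550
  C_13 = (-0.30)(-0.30) − (0.85)(-0.15) = 0.2175
  C_21 = −[(-0.10)(0.85) − (-0.35)(-0.30)] = 0.1900
  C_22 = (0.95)(0.85) − (-0.35)(-0.15) = 0.7550
  C_23 = −[(0.95)(-0.30) − (-0.10)(-0.15)] = 0.3000
  C_31 = (-0.10)(0.00) − (-0.35)(0.85) = 0.2975
  C_32 = −[(0.95)(0.00) − (-0.35)(-0.30)] = 0.1050
  C_33 = (0.95)(0.85) − (-0.10)(-0.30) = 0.7775
det(I−A) = Σ_j (I−A)_1j·C_1j = (0.95)(0.7225) + (-0.10)(0.2550) + (-0.35)(0.2175) = 0.58475
adj(I−A) = Cᵀ =
  [ 0.7225   0.1900   0.2975]
  [ 0.2550   0.7550   0.1050]
  [ 0.2175   0.3000   0.7775]
(I − A)⁻¹ = adj(I−A) / det(I−A) ≈
  [   1.2356     0.3249     0.5088]
  [   0.4361     1.2912     0.1796]
  [   0.3720     0.5130     1.3296]
Δx = (I − A)⁻¹ Δd with Δd having +15 in the Finance component and 0 elsewhere.
So Δx_1 = L_13 · (+15), where L_13 = adj(I−A)_13 / det(I−A) = 0.2975 / 0.58475.
Δx_1 = 0.2975 × (+15) / 0.58475 = 4.4625 / 0.58475 ≈ 7.63.

Δx_1 = 7.63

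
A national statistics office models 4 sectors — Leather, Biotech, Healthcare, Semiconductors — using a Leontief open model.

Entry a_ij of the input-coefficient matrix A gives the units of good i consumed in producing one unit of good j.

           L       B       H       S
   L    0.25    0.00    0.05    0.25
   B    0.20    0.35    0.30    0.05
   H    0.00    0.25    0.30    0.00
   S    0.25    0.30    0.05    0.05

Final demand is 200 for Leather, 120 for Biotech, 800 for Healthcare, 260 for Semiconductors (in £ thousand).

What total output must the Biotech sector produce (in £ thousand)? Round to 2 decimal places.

x_B = 1184.33

I − A =
  [   0.75     0.00    -0.05    -0.25]
  [  -0.20     0.65    -0.30    -0.05]
  [   0.00    -0.25     0.70     0.00]
  [  -0.25    -0.30    -0.05     0.95]
Compute the cofactors C_ij = (−1)^(i+j)·(3×3 minor ij) of I−A; the adjugate is their transpose:
adj(I−A) = Cᵀ =
  [ 0.349875   0.067500   0.060750   0.095625]
  [ 0.141750   0.455000   0.209500   0.061250]
  [ 0.050625   0.162500   0.396250   0.021875]
  [ 0.139500   0.170000   0.103000   0.282500]
det(I−A) = Σ_j (I−A)_1j·C_1j = (0.75)(0.349875) + (0.00)(0.141750) + (-0.05)(0.050625) + (-0.25)(0.139500) = 0.2250
(I − A)⁻¹ = adj(I−A) / det(I−A) ≈
  [   1.5550     0.3000     0.2700     0.4250]
  [   0.6300     2.0222     0.9311     0.2722]
  [   0.2250     0.7222     1.7611     0.0972]
  [   0.6200     0.7556     0.4578     1.2556]
x = (I − A)⁻¹ d = adj(I−A)·d / det(I−A), with det(I−A) = 0.2250:
  x_L = (0.349875·200 + 0.067500·120 + 0.060750·800 + 0.095625·260) / 0.2250 = 151.5375 / 0.2250 = 673.50
  x_B = (0.141750·200 + 0.455000·120 + 0.209500·800 + 0.061250·260) / 0.2250 = 266.475 / 0.2250 ≈ 1184.33
  x_H = (0.050625·200 + 0.162500·120 + 0.396250·800 + 0.021875·260) / 0.2250 = 352.3125 / 0.2250 ≈ 1565.83
  x_S = (0.139500·200 + 0.170000·120 + 0.103000·800 + 0.282500·260) / 0.2250 = 204.15 / 0.2250 ≈ 907.33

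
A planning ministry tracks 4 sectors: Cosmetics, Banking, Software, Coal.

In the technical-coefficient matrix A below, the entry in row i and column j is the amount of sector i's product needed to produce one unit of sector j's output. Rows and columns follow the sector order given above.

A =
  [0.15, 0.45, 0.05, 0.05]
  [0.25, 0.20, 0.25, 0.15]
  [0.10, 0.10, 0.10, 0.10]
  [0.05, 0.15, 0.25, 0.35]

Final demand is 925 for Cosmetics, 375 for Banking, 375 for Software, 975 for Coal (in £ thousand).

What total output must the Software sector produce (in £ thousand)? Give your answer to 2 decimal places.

I − A =
  [   0.85    -0.45    -0.05    -0.05]
  [  -0.25     0.80    -0.25    -0.15]
  [  -0.10    -0.10     0.90    -0.10]
  [  -0.05    -0.15    -0.25     0.65]
Compute the cofactors C_ij = (−1)^(i+j)·(3×3 minor ij) of I−A; the adjugate is their transpose:
adj(I−A) = Cᵀ =
  [ 0.40400   0.26400   0.12675   0.11150]
  [ 0.16800   0.46900   0.18100   0.14900]
  [ 0.07450   0.10000   0.34250   0.08150]
  [ 0.09850   0.16700   0.18325   0.47300]
det(I−A) = Σ_j (I−A)_1j·C_1j = (0.85)(0.40400) + (-0.45)(0.16800) + (-0.05)(0.07450) + (-0.05)(0.09850) = 0.25915
(I − A)⁻¹ = adj(I−A) / det(I−A) ≈
  [   1.5589     1.0187     0.4891     0.4303]
  [   0.6483     1.8098     0.6984     0.5750]
  [   0.2875     0.3859     1.3216     0.3145]
  [   0.3801     0.6444     0.7071     1.8252]
x = (I − A)⁻¹ d = adj(I−A)·d / det(I−A), with det(I−A) = 0.25915:
  x_1 = (0.40400·925 + 0.26400·375 + 0.12675·375 + 0.11150·975) / 0.25915 = 628.94375 / 0.25915 ≈ 2426.95
  x_2 = (0.16800·925 + 0.46900·375 + 0.18100·375 + 0.14900·975) / 0.25915 = 544.425 / 0.25915 ≈ 2100.81
  x_3 = (0.07450·925 + 0.10000·375 + 0.34250·375 + 0.08150·975) / 0.25915 = 314.3125 / 0.25915 ≈ 1212.86
  x_4 = (0.09850·925 + 0.16700·375 + 0.18325·375 + 0.47300·975) / 0.25915 = 683.63125 / 0.25915 ≈ 2637.98

x_3 = 1212.86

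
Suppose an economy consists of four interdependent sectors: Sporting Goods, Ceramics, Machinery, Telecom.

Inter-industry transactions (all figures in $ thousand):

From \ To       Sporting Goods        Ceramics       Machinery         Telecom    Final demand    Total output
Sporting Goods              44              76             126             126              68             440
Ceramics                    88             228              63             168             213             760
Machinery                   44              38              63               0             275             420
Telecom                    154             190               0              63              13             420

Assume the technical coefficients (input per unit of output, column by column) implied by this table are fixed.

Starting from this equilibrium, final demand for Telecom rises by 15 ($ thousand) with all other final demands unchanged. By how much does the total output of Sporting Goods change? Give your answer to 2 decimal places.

Technical coefficients a_ij = z_ij / X_j:
  a_SS = 44/440 = 0.10, a_CS = 88/440 = 0.20, a_MS = 44/440 = 0.10, a_TS = 154/440 = 0.35
  a_SC = 76/760 = 0.10, a_CC = 228/760 = 0.30, a_MC = 38/760 = 0.05, a_TC = 190/760 = 0.25
  a_SM = 126/420 = 0.30, a_CM = 63/420 = 0.15, a_MM = 63/420 = 0.15, a_TM = 0/420 = 0.00
  a_ST = 126/420 = 0.30, a_CT = 168/420 = 0.40, a_MT = 0/420 = 0.00, a_TT = 63/420 = 0.15
I − A =
  [   0.90    -0.10    -0.30    -0.30]
  [  -0.20     0.70    -0.15    -0.40]
  [  -0.10    -0.05     0.85     0.00]
  [  -0.35    -0.25     0.00     0.85]
Compute the cofactors C_ij = (−1)^(i+j)·(3×3 minor ij) of I−A; the adjugate is their transpose:
adj(I−A) = Cᵀ =
  [ 0.414375   0.148750   0.172500   0.216250]
  [ 0.276250   0.535500   0.192000   0.349500]
  [ 0.065000   0.049000   0.326000   0.046000]
  [ 0.251875   0.218750   0.127500   0.486250]
det(I−A) = Σ_j (I−A)_1j·C_1j = (0.90)(0.414375) + (-0.10)(0.276250) + (-0.30)(0.065000) + (-0.30)(0.251875) = 0.25025
(I − A)⁻¹ = adj(I−A) / det(I−A) ≈
  [   1.6558     0.5944     0.6893     0.8641]
  [   1.1039     2.1399     0.7672     1.3966]
  [   0.2597     0.1958     1.3027     0.1838]
  [   1.0065     0.8741     0.5095     1.9431]
Δx = (I − A)⁻¹ Δd with Δd having +15 in the Telecom component and 0 elsewhere.
So Δx_S = L_ST · (+15), where L_ST = adj(I−A)_ST / det(I−A) = 0.216250 / 0.25025.
Δx_S = 0.216250 × (+15) / 0.25025 = 3.24375 / 0.25025 ≈ 12.96.

Δx_S = 12.96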